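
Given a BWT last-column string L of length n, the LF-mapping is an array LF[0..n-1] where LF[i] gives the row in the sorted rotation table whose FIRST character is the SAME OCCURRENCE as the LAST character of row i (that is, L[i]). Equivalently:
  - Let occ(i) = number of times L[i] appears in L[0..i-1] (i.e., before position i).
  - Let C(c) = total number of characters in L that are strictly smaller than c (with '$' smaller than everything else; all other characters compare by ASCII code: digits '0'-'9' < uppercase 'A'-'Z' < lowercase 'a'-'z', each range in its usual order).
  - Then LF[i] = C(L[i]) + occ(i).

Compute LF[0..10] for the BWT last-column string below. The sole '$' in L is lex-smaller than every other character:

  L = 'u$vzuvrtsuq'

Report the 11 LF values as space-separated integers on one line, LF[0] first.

Char counts: '$':1, 'q':1, 'r':1, 's':1, 't':1, 'u':3, 'v':2, 'z':1
C (first-col start): C('$')=0, C('q')=1, C('r')=2, C('s')=3, C('t')=4, C('u')=5, C('v')=8, C('z')=10
L[0]='u': occ=0, LF[0]=C('u')+0=5+0=5
L[1]='$': occ=0, LF[1]=C('$')+0=0+0=0
L[2]='v': occ=0, LF[2]=C('v')+0=8+0=8
L[3]='z': occ=0, LF[3]=C('z')+0=10+0=10
L[4]='u': occ=1, LF[4]=C('u')+1=5+1=6
L[5]='v': occ=1, LF[5]=C('v')+1=8+1=9
L[6]='r': occ=0, LF[6]=C('r')+0=2+0=2
L[7]='t': occ=0, LF[7]=C('t')+0=4+0=4
L[8]='s': occ=0, LF[8]=C('s')+0=3+0=3
L[9]='u': occ=2, LF[9]=C('u')+2=5+2=7
L[10]='q': occ=0, LF[10]=C('q')+0=1+0=1

Answer: 5 0 8 10 6 9 2 4 3 7 1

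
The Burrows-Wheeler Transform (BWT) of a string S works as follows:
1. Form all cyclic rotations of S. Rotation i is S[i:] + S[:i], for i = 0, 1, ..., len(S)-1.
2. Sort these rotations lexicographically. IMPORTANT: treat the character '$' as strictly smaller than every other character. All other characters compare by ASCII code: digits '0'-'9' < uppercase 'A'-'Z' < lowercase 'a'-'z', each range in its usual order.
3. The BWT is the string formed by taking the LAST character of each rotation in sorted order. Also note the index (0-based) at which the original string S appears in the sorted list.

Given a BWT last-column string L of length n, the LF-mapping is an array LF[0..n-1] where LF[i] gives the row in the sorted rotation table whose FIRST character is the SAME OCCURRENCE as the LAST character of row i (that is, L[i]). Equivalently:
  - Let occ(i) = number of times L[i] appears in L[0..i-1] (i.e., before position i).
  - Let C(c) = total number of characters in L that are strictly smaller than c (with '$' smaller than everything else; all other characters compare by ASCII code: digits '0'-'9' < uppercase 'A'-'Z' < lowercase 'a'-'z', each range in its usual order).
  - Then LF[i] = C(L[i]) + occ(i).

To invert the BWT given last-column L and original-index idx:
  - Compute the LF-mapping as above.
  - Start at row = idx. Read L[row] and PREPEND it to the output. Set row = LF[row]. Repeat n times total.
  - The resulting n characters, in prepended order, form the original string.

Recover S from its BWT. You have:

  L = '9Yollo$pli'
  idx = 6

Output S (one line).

LF mapping: 1 2 7 4 5 8 0 9 6 3
Walk LF starting at row 6, prepending L[row]:
  step 1: row=6, L[6]='$', prepend. Next row=LF[6]=0
  step 2: row=0, L[0]='9', prepend. Next row=LF[0]=1
  step 3: row=1, L[1]='Y', prepend. Next row=LF[1]=2
  step 4: row=2, L[2]='o', prepend. Next row=LF[2]=7
  step 5: row=7, L[7]='p', prepend. Next row=LF[7]=9
  step 6: row=9, L[9]='i', prepend. Next row=LF[9]=3
  step 7: row=3, L[3]='l', prepend. Next row=LF[3]=4
  step 8: row=4, L[4]='l', prepend. Next row=LF[4]=5
  step 9: row=5, L[5]='o', prepend. Next row=LF[5]=8
  step 10: row=8, L[8]='l', prepend. Next row=LF[8]=6
Reversed output: lollipoY9$

Answer: lollipoY9$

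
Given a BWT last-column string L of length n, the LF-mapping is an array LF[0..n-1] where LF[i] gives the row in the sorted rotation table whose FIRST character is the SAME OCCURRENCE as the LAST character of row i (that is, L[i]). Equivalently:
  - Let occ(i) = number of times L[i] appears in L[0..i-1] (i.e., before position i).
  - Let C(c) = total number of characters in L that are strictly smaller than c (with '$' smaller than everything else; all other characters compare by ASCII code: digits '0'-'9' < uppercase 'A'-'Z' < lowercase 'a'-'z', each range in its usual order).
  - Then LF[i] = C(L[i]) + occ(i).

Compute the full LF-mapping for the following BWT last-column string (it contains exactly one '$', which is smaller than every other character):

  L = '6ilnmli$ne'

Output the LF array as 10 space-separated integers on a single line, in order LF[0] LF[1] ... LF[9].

Char counts: '$':1, '6':1, 'e':1, 'i':2, 'l':2, 'm':1, 'n':2
C (first-col start): C('$')=0, C('6')=1, C('e')=2, C('i')=3, C('l')=5, C('m')=7, C('n')=8
L[0]='6': occ=0, LF[0]=C('6')+0=1+0=1
L[1]='i': occ=0, LF[1]=C('i')+0=3+0=3
L[2]='l': occ=0, LF[2]=C('l')+0=5+0=5
L[3]='n': occ=0, LF[3]=C('n')+0=8+0=8
L[4]='m': occ=0, LF[4]=C('m')+0=7+0=7
L[5]='l': occ=1, LF[5]=C('l')+1=5+1=6
L[6]='i': occ=1, LF[6]=C('i')+1=3+1=4
L[7]='$': occ=0, LF[7]=C('$')+0=0+0=0
L[8]='n': occ=1, LF[8]=C('n')+1=8+1=9
L[9]='e': occ=0, LF[9]=C('e')+0=2+0=2

Answer: 1 3 5 8 7 6 4 0 9 2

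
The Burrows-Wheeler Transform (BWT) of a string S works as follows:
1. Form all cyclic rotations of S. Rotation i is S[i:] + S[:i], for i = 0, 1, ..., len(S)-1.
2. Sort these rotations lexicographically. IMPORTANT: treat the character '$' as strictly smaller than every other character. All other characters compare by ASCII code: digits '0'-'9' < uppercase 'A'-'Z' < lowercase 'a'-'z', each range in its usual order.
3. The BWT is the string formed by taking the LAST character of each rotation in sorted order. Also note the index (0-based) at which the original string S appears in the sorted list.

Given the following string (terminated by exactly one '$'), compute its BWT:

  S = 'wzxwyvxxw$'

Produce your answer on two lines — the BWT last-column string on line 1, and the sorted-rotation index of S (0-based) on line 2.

All 10 rotations (rotation i = S[i:]+S[:i]):
  rot[0] = wzxwyvxxw$
  rot[1] = zxwyvxxw$w
  rot[2] = xwyvxxw$wz
  rot[3] = wyvxxw$wzx
  rot[4] = yvxxw$wzxw
  rot[5] = vxxw$wzxwy
  rot[6] = xxw$wzxwyv
  rot[7] = xw$wzxwyvx
  rot[8] = w$wzxwyvxx
  rot[9] = $wzxwyvxxw
Sorted (with $ < everything):
  sorted[0] = $wzxwyvxxw  (last char: 'w')
  sorted[1] = vxxw$wzxwy  (last char: 'y')
  sorted[2] = w$wzxwyvxx  (last char: 'x')
  sorted[3] = wyvxxw$wzx  (last char: 'x')
  sorted[4] = wzxwyvxxw$  (last char: '$')
  sorted[5] = xw$wzxwyvx  (last char: 'x')
  sorted[6] = xwyvxxw$wz  (last char: 'z')
  sorted[7] = xxw$wzxwyv  (last char: 'v')
  sorted[8] = yvxxw$wzxw  (last char: 'w')
  sorted[9] = zxwyvxxw$w  (last char: 'w')
Last column: wyxx$xzvww
Original string S is at sorted index 4

Answer: wyxx$xzvww
4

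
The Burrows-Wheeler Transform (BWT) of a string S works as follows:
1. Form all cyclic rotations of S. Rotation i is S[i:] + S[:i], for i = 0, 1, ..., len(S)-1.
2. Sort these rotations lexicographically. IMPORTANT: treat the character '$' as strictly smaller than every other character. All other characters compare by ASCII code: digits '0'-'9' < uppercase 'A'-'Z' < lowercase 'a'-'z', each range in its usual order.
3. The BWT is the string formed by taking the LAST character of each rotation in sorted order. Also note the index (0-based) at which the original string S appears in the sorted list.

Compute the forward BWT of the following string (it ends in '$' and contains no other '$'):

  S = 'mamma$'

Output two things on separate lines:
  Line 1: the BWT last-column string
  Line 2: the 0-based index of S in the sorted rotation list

All 6 rotations (rotation i = S[i:]+S[:i]):
  rot[0] = mamma$
  rot[1] = amma$m
  rot[2] = mma$ma
  rot[3] = ma$mam
  rot[4] = a$mamm
  rot[5] = $mamma
Sorted (with $ < everything):
  sorted[0] = $mamma  (last char: 'a')
  sorted[1] = a$mamm  (last char: 'm')
  sorted[2] = amma$m  (last char: 'm')
  sorted[3] = ma$mam  (last char: 'm')
  sorted[4] = mamma$  (last char: '$')
  sorted[5] = mma$ma  (last char: 'a')
Last column: ammm$a
Original string S is at sorted index 4

Answer: ammm$a
4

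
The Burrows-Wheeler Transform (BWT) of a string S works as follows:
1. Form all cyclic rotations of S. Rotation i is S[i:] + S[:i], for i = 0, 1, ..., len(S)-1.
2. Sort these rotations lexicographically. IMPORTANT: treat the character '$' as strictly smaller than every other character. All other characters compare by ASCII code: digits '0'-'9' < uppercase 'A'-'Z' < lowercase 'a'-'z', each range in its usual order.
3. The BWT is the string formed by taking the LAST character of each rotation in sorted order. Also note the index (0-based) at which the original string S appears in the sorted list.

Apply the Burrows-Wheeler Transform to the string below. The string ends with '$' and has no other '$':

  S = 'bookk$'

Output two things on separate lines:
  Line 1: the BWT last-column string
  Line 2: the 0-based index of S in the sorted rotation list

Answer: k$koob
1

Derivation:
All 6 rotations (rotation i = S[i:]+S[:i]):
  rot[0] = bookk$
  rot[1] = ookk$b
  rot[2] = okk$bo
  rot[3] = kk$boo
  rot[4] = k$book
  rot[5] = $bookk
Sorted (with $ < everything):
  sorted[0] = $bookk  (last char: 'k')
  sorted[1] = bookk$  (last char: '$')
  sorted[2] = k$book  (last char: 'k')
  sorted[3] = kk$boo  (last char: 'o')
  sorted[4] = okk$bo  (last char: 'o')
  sorted[5] = ookk$b  (last char: 'b')
Last column: k$koob
Original string S is at sorted index 1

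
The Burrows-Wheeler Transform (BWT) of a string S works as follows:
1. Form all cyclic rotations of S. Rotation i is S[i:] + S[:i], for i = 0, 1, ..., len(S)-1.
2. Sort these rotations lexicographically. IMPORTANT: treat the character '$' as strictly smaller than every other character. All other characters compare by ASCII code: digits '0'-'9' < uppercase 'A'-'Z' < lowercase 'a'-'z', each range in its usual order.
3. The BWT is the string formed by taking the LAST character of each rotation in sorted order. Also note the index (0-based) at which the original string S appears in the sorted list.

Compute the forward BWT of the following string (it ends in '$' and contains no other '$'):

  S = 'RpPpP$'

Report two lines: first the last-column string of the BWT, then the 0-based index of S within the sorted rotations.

All 6 rotations (rotation i = S[i:]+S[:i]):
  rot[0] = RpPpP$
  rot[1] = pPpP$R
  rot[2] = PpP$Rp
  rot[3] = pP$RpP
  rot[4] = P$RpPp
  rot[5] = $RpPpP
Sorted (with $ < everything):
  sorted[0] = $RpPpP  (last char: 'P')
  sorted[1] = P$RpPp  (last char: 'p')
  sorted[2] = PpP$Rp  (last char: 'p')
  sorted[3] = RpPpP$  (last char: '$')
  sorted[4] = pP$RpP  (last char: 'P')
  sorted[5] = pPpP$R  (last char: 'R')
Last column: Ppp$PR
Original string S is at sorted index 3

Answer: Ppp$PR
3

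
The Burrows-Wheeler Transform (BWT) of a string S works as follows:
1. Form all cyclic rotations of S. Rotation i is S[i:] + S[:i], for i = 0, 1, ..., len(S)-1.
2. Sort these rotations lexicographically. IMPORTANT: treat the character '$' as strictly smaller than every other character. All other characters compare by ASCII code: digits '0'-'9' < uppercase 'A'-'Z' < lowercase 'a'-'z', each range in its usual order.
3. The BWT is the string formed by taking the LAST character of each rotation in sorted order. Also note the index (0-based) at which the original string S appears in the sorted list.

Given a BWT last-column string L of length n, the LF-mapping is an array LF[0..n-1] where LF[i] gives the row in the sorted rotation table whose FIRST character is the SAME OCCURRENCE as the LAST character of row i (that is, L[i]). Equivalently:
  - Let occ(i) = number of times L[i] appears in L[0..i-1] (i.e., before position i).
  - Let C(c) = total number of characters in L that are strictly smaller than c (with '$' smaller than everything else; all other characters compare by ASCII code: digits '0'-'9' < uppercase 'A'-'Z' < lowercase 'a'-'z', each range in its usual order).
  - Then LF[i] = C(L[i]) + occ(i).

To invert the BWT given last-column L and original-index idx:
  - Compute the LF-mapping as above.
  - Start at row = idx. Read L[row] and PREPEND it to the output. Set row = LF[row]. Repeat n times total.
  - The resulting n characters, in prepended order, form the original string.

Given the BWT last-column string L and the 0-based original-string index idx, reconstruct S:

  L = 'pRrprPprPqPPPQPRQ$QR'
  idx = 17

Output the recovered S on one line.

Answer: rPQqQrPRpPpPRPPRrQp$

Derivation:
LF mapping: 13 10 17 14 18 1 15 19 2 16 3 4 5 7 6 11 8 0 9 12
Walk LF starting at row 17, prepending L[row]:
  step 1: row=17, L[17]='$', prepend. Next row=LF[17]=0
  step 2: row=0, L[0]='p', prepend. Next row=LF[0]=13
  step 3: row=13, L[13]='Q', prepend. Next row=LF[13]=7
  step 4: row=7, L[7]='r', prepend. Next row=LF[7]=19
  step 5: row=19, L[19]='R', prepend. Next row=LF[19]=12
  step 6: row=12, L[12]='P', prepend. Next row=LF[12]=5
  step 7: row=5, L[5]='P', prepend. Next row=LF[5]=1
  step 8: row=1, L[1]='R', prepend. Next row=LF[1]=10
  step 9: row=10, L[10]='P', prepend. Next row=LF[10]=3
  step 10: row=3, L[3]='p', prepend. Next row=LF[3]=14
  step 11: row=14, L[14]='P', prepend. Next row=LF[14]=6
  step 12: row=6, L[6]='p', prepend. Next row=LF[6]=15
  step 13: row=15, L[15]='R', prepend. Next row=LF[15]=11
  step 14: row=11, L[11]='P', prepend. Next row=LF[11]=4
  step 15: row=4, L[4]='r', prepend. Next row=LF[4]=18
  step 16: row=18, L[18]='Q', prepend. Next row=LF[18]=9
  step 17: row=9, L[9]='q', prepend. Next row=LF[9]=16
  step 18: row=16, L[16]='Q', prepend. Next row=LF[16]=8
  step 19: row=8, L[8]='P', prepend. Next row=LF[8]=2
  step 20: row=2, L[2]='r', prepend. Next row=LF[2]=17
Reversed output: rPQqQrPRpPpPRPPRrQp$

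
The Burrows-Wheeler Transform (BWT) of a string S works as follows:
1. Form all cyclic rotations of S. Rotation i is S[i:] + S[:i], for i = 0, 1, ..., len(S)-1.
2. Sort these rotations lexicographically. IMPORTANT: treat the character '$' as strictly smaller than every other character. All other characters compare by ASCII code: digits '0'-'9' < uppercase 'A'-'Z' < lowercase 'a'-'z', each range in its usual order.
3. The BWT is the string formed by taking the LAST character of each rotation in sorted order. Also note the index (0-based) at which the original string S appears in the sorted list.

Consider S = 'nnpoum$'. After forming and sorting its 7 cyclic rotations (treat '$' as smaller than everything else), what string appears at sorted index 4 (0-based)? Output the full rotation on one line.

Answer: oum$nnp

Derivation:
All 7 rotations (rotation i = S[i:]+S[:i]):
  rot[0] = nnpoum$
  rot[1] = npoum$n
  rot[2] = poum$nn
  rot[3] = oum$nnp
  rot[4] = um$nnpo
  rot[5] = m$nnpou
  rot[6] = $nnpoum
Sorted (with $ < everything):
  sorted[0] = $nnpoum
  sorted[1] = m$nnpou
  sorted[2] = nnpoum$
  sorted[3] = npoum$n
  sorted[4] = oum$nnp
  sorted[5] = poum$nn
  sorted[6] = um$nnpo
sorted[4] = oum$nnp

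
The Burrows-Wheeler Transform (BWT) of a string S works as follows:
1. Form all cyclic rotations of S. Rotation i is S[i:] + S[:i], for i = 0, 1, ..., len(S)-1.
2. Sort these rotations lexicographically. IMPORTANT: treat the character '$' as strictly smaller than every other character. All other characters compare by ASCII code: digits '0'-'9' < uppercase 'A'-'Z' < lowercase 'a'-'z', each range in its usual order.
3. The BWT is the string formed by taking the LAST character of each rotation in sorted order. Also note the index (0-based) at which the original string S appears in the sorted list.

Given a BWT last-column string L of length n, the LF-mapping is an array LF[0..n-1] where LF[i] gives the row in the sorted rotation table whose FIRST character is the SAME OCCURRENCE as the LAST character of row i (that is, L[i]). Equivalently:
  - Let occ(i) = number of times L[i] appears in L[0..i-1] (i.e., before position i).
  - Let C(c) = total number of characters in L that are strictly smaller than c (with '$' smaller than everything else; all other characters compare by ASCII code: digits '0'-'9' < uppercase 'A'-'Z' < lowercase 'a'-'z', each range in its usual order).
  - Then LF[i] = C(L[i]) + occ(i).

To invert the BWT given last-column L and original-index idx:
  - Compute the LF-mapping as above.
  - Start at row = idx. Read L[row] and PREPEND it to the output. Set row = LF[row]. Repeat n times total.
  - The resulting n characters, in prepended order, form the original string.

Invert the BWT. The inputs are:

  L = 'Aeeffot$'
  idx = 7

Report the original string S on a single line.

LF mapping: 1 2 3 4 5 6 7 0
Walk LF starting at row 7, prepending L[row]:
  step 1: row=7, L[7]='$', prepend. Next row=LF[7]=0
  step 2: row=0, L[0]='A', prepend. Next row=LF[0]=1
  step 3: row=1, L[1]='e', prepend. Next row=LF[1]=2
  step 4: row=2, L[2]='e', prepend. Next row=LF[2]=3
  step 5: row=3, L[3]='f', prepend. Next row=LF[3]=4
  step 6: row=4, L[4]='f', prepend. Next row=LF[4]=5
  step 7: row=5, L[5]='o', prepend. Next row=LF[5]=6
  step 8: row=6, L[6]='t', prepend. Next row=LF[6]=7
Reversed output: toffeeA$

Answer: toffeeA$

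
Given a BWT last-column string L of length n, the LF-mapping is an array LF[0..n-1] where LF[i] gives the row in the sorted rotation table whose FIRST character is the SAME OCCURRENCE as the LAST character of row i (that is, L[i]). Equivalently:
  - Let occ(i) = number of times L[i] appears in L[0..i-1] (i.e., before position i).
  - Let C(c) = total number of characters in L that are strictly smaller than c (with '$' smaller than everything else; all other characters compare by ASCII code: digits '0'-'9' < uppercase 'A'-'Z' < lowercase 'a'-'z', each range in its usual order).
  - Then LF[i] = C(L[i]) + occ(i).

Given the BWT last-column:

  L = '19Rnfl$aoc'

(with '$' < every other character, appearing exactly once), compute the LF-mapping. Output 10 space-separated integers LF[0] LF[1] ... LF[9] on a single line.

Answer: 1 2 3 8 6 7 0 4 9 5

Derivation:
Char counts: '$':1, '1':1, '9':1, 'R':1, 'a':1, 'c':1, 'f':1, 'l':1, 'n':1, 'o':1
C (first-col start): C('$')=0, C('1')=1, C('9')=2, C('R')=3, C('a')=4, C('c')=5, C('f')=6, C('l')=7, C('n')=8, C('o')=9
L[0]='1': occ=0, LF[0]=C('1')+0=1+0=1
L[1]='9': occ=0, LF[1]=C('9')+0=2+0=2
L[2]='R': occ=0, LF[2]=C('R')+0=3+0=3
L[3]='n': occ=0, LF[3]=C('n')+0=8+0=8
L[4]='f': occ=0, LF[4]=C('f')+0=6+0=6
L[5]='l': occ=0, LF[5]=C('l')+0=7+0=7
L[6]='$': occ=0, LF[6]=C('$')+0=0+0=0
L[7]='a': occ=0, LF[7]=C('a')+0=4+0=4
L[8]='o': occ=0, LF[8]=C('o')+0=9+0=9
L[9]='c': occ=0, LF[9]=C('c')+0=5+0=5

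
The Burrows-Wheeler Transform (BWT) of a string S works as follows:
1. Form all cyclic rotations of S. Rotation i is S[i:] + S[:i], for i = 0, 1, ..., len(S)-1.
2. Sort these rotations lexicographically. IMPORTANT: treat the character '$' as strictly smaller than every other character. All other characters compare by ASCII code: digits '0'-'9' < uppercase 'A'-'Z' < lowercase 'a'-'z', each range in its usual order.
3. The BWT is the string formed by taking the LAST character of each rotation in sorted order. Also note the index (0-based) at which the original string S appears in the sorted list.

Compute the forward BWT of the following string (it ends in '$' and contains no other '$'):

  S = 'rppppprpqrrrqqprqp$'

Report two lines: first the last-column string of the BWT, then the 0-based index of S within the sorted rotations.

Answer: pqrppprpqrqrp$pprrq
13

Derivation:
All 19 rotations (rotation i = S[i:]+S[:i]):
  rot[0] = rppppprpqrrrqqprqp$
  rot[1] = ppppprpqrrrqqprqp$r
  rot[2] = pppprpqrrrqqprqp$rp
  rot[3] = ppprpqrrrqqprqp$rpp
  rot[4] = pprpqrrrqqprqp$rppp
  rot[5] = prpqrrrqqprqp$rpppp
  rot[6] = rpqrrrqqprqp$rppppp
  rot[7] = pqrrrqqprqp$rpppppr
  rot[8] = qrrrqqprqp$rppppprp
  rot[9] = rrrqqprqp$rppppprpq
  rot[10] = rrqqprqp$rppppprpqr
  rot[11] = rqqprqp$rppppprpqrr
  rot[12] = qqprqp$rppppprpqrrr
  rot[13] = qprqp$rppppprpqrrrq
  rot[14] = prqp$rppppprpqrrrqq
  rot[15] = rqp$rppppprpqrrrqqp
  rot[16] = qp$rppppprpqrrrqqpr
  rot[17] = p$rppppprpqrrrqqprq
  rot[18] = $rppppprpqrrrqqprqp
Sorted (with $ < everything):
  sorted[0] = $rppppprpqrrrqqprqp  (last char: 'p')
  sorted[1] = p$rppppprpqrrrqqprq  (last char: 'q')
  sorted[2] = ppppprpqrrrqqprqp$r  (last char: 'r')
  sorted[3] = pppprpqrrrqqprqp$rp  (last char: 'p')
  sorted[4] = ppprpqrrrqqprqp$rpp  (last char: 'p')
  sorted[5] = pprpqrrrqqprqp$rppp  (last char: 'p')
  sorted[6] = pqrrrqqprqp$rpppppr  (last char: 'r')
  sorted[7] = prpqrrrqqprqp$rpppp  (last char: 'p')
  sorted[8] = prqp$rppppprpqrrrqq  (last char: 'q')
  sorted[9] = qp$rppppprpqrrrqqpr  (last char: 'r')
  sorted[10] = qprqp$rppppprpqrrrq  (last char: 'q')
  sorted[11] = qqprqp$rppppprpqrrr  (last char: 'r')
  sorted[12] = qrrrqqprqp$rppppprp  (last char: 'p')
  sorted[13] = rppppprpqrrrqqprqp$  (last char: '$')
  sorted[14] = rpqrrrqqprqp$rppppp  (last char: 'p')
  sorted[15] = rqp$rppppprpqrrrqqp  (last char: 'p')
  sorted[16] = rqqprqp$rppppprpqrr  (last char: 'r')
  sorted[17] = rrqqprqp$rppppprpqr  (last char: 'r')
  sorted[18] = rrrqqprqp$rppppprpq  (last char: 'q')
Last column: pqrppprpqrqrp$pprrq
Original string S is at sorted index 13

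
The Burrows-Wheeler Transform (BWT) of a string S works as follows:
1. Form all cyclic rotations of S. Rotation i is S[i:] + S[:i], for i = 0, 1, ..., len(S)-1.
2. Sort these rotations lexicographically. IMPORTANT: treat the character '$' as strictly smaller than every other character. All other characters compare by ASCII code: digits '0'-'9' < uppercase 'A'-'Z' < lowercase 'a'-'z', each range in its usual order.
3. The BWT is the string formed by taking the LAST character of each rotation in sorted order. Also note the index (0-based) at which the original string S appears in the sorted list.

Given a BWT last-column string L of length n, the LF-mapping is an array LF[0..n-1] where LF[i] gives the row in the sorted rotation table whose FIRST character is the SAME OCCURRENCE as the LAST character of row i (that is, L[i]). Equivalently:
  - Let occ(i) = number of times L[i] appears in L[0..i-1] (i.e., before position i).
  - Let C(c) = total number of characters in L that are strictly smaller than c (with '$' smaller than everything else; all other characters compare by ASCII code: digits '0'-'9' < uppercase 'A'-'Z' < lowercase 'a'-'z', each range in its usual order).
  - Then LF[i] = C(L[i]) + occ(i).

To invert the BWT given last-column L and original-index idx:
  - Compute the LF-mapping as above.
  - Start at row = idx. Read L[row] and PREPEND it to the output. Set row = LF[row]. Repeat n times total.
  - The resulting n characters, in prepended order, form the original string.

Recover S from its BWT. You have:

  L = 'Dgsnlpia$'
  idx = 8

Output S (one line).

Answer: saplingD$

Derivation:
LF mapping: 1 3 8 6 5 7 4 2 0
Walk LF starting at row 8, prepending L[row]:
  step 1: row=8, L[8]='$', prepend. Next row=LF[8]=0
  step 2: row=0, L[0]='D', prepend. Next row=LF[0]=1
  step 3: row=1, L[1]='g', prepend. Next row=LF[1]=3
  step 4: row=3, L[3]='n', prepend. Next row=LF[3]=6
  step 5: row=6, L[6]='i', prepend. Next row=LF[6]=4
  step 6: row=4, L[4]='l', prepend. Next row=LF[4]=5
  step 7: row=5, L[5]='p', prepend. Next row=LF[5]=7
  step 8: row=7, L[7]='a', prepend. Next row=LF[7]=2
  step 9: row=2, L[2]='s', prepend. Next row=LF[2]=8
Reversed output: saplingD$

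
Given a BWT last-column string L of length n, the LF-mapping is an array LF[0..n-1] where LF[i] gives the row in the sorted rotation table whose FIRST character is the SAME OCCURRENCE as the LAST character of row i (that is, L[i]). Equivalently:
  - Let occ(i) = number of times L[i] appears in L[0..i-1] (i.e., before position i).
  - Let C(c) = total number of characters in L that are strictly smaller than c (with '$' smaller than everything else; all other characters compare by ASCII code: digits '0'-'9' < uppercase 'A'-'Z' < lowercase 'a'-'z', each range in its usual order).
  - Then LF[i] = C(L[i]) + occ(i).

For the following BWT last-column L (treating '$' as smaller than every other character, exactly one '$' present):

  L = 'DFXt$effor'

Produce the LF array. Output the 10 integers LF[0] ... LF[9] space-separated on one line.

Answer: 1 2 3 9 0 4 5 6 7 8

Derivation:
Char counts: '$':1, 'D':1, 'F':1, 'X':1, 'e':1, 'f':2, 'o':1, 'r':1, 't':1
C (first-col start): C('$')=0, C('D')=1, C('F')=2, C('X')=3, C('e')=4, C('f')=5, C('o')=7, C('r')=8, C('t')=9
L[0]='D': occ=0, LF[0]=C('D')+0=1+0=1
L[1]='F': occ=0, LF[1]=C('F')+0=2+0=2
L[2]='X': occ=0, LF[2]=C('X')+0=3+0=3
L[3]='t': occ=0, LF[3]=C('t')+0=9+0=9
L[4]='$': occ=0, LF[4]=C('$')+0=0+0=0
L[5]='e': occ=0, LF[5]=C('e')+0=4+0=4
L[6]='f': occ=0, LF[6]=C('f')+0=5+0=5
L[7]='f': occ=1, LF[7]=C('f')+1=5+1=6
L[8]='o': occ=0, LF[8]=C('o')+0=7+0=7
L[9]='r': occ=0, LF[9]=C('r')+0=8+0=8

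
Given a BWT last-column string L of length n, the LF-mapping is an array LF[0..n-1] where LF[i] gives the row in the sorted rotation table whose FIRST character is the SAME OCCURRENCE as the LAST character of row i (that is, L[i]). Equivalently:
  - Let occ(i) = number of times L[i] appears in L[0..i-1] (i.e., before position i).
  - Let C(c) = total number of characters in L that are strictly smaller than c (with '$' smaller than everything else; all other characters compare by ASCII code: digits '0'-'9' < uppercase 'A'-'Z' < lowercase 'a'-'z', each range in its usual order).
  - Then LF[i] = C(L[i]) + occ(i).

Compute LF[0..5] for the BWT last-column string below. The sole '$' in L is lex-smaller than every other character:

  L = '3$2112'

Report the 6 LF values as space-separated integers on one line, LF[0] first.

Answer: 5 0 3 1 2 4

Derivation:
Char counts: '$':1, '1':2, '2':2, '3':1
C (first-col start): C('$')=0, C('1')=1, C('2')=3, C('3')=5
L[0]='3': occ=0, LF[0]=C('3')+0=5+0=5
L[1]='$': occ=0, LF[1]=C('$')+0=0+0=0
L[2]='2': occ=0, LF[2]=C('2')+0=3+0=3
L[3]='1': occ=0, LF[3]=C('1')+0=1+0=1
L[4]='1': occ=1, LF[4]=C('1')+1=1+1=2
L[5]='2': occ=1, LF[5]=C('2')+1=3+1=4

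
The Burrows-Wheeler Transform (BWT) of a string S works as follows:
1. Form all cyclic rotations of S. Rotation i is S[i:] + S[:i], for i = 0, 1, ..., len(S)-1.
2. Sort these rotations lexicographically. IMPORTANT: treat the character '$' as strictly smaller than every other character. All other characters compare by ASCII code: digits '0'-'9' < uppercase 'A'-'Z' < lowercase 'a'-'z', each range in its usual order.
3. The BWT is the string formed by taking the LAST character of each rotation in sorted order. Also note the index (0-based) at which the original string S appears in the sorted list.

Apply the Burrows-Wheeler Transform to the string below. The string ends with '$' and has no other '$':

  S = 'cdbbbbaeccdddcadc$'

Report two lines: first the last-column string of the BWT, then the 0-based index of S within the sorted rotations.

Answer: ccbbbbddde$ccaddca
10

Derivation:
All 18 rotations (rotation i = S[i:]+S[:i]):
  rot[0] = cdbbbbaeccdddcadc$
  rot[1] = dbbbbaeccdddcadc$c
  rot[2] = bbbbaeccdddcadc$cd
  rot[3] = bbbaeccdddcadc$cdb
  rot[4] = bbaeccdddcadc$cdbb
  rot[5] = baeccdddcadc$cdbbb
  rot[6] = aeccdddcadc$cdbbbb
  rot[7] = eccdddcadc$cdbbbba
  rot[8] = ccdddcadc$cdbbbbae
  rot[9] = cdddcadc$cdbbbbaec
  rot[10] = dddcadc$cdbbbbaecc
  rot[11] = ddcadc$cdbbbbaeccd
  rot[12] = dcadc$cdbbbbaeccdd
  rot[13] = cadc$cdbbbbaeccddd
  rot[14] = adc$cdbbbbaeccdddc
  rot[15] = dc$cdbbbbaeccdddca
  rot[16] = c$cdbbbbaeccdddcad
  rot[17] = $cdbbbbaeccdddcadc
Sorted (with $ < everything):
  sorted[0] = $cdbbbbaeccdddcadc  (last char: 'c')
  sorted[1] = adc$cdbbbbaeccdddc  (last char: 'c')
  sorted[2] = aeccdddcadc$cdbbbb  (last char: 'b')
  sorted[3] = baeccdddcadc$cdbbb  (last char: 'b')
  sorted[4] = bbaeccdddcadc$cdbb  (last char: 'b')
  sorted[5] = bbbaeccdddcadc$cdb  (last char: 'b')
  sorted[6] = bbbbaeccdddcadc$cd  (last char: 'd')
  sorted[7] = c$cdbbbbaeccdddcad  (last char: 'd')
  sorted[8] = cadc$cdbbbbaeccddd  (last char: 'd')
  sorted[9] = ccdddcadc$cdbbbbae  (last char: 'e')
  sorted[10] = cdbbbbaeccdddcadc$  (last char: '$')
  sorted[11] = cdddcadc$cdbbbbaec  (last char: 'c')
  sorted[12] = dbbbbaeccdddcadc$c  (last char: 'c')
  sorted[13] = dc$cdbbbbaeccdddca  (last char: 'a')
  sorted[14] = dcadc$cdbbbbaeccdd  (last char: 'd')
  sorted[15] = ddcadc$cdbbbbaeccd  (last char: 'd')
  sorted[16] = dddcadc$cdbbbbaecc  (last char: 'c')
  sorted[17] = eccdddcadc$cdbbbba  (last char: 'a')
Last column: ccbbbbddde$ccaddca
Original string S is at sorted index 10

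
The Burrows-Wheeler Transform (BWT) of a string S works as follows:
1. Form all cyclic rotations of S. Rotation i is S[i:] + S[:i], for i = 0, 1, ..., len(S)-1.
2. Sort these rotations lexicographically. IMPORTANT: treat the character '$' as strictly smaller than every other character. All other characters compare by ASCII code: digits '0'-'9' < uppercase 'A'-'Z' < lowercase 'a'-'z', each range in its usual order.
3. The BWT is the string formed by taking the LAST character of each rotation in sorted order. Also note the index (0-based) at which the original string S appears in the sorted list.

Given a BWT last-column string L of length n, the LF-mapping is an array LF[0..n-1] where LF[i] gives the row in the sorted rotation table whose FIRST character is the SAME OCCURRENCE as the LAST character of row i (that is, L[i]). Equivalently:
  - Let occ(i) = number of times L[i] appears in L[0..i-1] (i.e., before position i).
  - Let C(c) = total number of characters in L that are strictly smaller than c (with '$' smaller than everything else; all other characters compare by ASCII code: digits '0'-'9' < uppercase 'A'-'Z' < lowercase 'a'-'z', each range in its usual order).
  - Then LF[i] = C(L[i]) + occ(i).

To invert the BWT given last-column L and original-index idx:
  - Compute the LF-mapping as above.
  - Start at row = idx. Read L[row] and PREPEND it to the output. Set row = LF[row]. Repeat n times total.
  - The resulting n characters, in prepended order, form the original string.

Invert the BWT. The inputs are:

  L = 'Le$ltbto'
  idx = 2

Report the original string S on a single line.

LF mapping: 1 3 0 4 6 2 7 5
Walk LF starting at row 2, prepending L[row]:
  step 1: row=2, L[2]='$', prepend. Next row=LF[2]=0
  step 2: row=0, L[0]='L', prepend. Next row=LF[0]=1
  step 3: row=1, L[1]='e', prepend. Next row=LF[1]=3
  step 4: row=3, L[3]='l', prepend. Next row=LF[3]=4
  step 5: row=4, L[4]='t', prepend. Next row=LF[4]=6
  step 6: row=6, L[6]='t', prepend. Next row=LF[6]=7
  step 7: row=7, L[7]='o', prepend. Next row=LF[7]=5
  step 8: row=5, L[5]='b', prepend. Next row=LF[5]=2
Reversed output: bottleL$

Answer: bottleL$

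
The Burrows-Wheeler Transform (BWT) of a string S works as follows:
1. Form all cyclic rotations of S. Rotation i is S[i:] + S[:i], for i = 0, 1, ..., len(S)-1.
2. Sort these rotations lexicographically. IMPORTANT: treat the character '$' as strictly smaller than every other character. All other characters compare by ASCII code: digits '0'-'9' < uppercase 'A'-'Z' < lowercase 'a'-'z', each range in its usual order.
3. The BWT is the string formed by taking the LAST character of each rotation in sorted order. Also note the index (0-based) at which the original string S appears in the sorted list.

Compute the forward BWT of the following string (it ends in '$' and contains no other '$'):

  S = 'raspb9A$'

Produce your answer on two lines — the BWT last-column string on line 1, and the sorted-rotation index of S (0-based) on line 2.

Answer: Ab9rps$a
6

Derivation:
All 8 rotations (rotation i = S[i:]+S[:i]):
  rot[0] = raspb9A$
  rot[1] = aspb9A$r
  rot[2] = spb9A$ra
  rot[3] = pb9A$ras
  rot[4] = b9A$rasp
  rot[5] = 9A$raspb
  rot[6] = A$raspb9
  rot[7] = $raspb9A
Sorted (with $ < everything):
  sorted[0] = $raspb9A  (last char: 'A')
  sorted[1] = 9A$raspb  (last char: 'b')
  sorted[2] = A$raspb9  (last char: '9')
  sorted[3] = aspb9A$r  (last char: 'r')
  sorted[4] = b9A$rasp  (last char: 'p')
  sorted[5] = pb9A$ras  (last char: 's')
  sorted[6] = raspb9A$  (last char: '$')
  sorted[7] = spb9A$ra  (last char: 'a')
Last column: Ab9rps$a
Original string S is at sorted index 6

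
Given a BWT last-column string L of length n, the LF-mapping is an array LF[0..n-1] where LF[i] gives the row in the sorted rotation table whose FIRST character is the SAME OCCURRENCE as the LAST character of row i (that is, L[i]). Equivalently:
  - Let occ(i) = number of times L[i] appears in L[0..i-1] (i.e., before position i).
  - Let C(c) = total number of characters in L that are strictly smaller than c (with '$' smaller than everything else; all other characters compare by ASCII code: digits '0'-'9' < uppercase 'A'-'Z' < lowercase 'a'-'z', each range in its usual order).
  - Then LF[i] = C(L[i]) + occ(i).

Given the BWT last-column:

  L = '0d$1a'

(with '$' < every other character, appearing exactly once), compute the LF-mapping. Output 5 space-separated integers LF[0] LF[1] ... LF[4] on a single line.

Char counts: '$':1, '0':1, '1':1, 'a':1, 'd':1
C (first-col start): C('$')=0, C('0')=1, C('1')=2, C('a')=3, C('d')=4
L[0]='0': occ=0, LF[0]=C('0')+0=1+0=1
L[1]='d': occ=0, LF[1]=C('d')+0=4+0=4
L[2]='$': occ=0, LF[2]=C('$')+0=0+0=0
L[3]='1': occ=0, LF[3]=C('1')+0=2+0=2
L[4]='a': occ=0, LF[4]=C('a')+0=3+0=3

Answer: 1 4 0 2 3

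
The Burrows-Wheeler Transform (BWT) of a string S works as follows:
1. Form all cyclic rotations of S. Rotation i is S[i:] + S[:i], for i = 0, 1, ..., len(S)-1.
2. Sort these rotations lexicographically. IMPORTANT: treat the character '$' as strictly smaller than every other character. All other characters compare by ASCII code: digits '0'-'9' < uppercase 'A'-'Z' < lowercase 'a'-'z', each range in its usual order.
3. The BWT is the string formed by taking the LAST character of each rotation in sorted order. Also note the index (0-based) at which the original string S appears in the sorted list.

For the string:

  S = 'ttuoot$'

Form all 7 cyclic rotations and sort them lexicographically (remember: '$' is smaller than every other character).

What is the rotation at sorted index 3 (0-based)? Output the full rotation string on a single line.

Answer: t$ttuoo

Derivation:
All 7 rotations (rotation i = S[i:]+S[:i]):
  rot[0] = ttuoot$
  rot[1] = tuoot$t
  rot[2] = uoot$tt
  rot[3] = oot$ttu
  rot[4] = ot$ttuo
  rot[5] = t$ttuoo
  rot[6] = $ttuoot
Sorted (with $ < everything):
  sorted[0] = $ttuoot
  sorted[1] = oot$ttu
  sorted[2] = ot$ttuo
  sorted[3] = t$ttuoo
  sorted[4] = ttuoot$
  sorted[5] = tuoot$t
  sorted[6] = uoot$tt
sorted[3] = t$ttuoo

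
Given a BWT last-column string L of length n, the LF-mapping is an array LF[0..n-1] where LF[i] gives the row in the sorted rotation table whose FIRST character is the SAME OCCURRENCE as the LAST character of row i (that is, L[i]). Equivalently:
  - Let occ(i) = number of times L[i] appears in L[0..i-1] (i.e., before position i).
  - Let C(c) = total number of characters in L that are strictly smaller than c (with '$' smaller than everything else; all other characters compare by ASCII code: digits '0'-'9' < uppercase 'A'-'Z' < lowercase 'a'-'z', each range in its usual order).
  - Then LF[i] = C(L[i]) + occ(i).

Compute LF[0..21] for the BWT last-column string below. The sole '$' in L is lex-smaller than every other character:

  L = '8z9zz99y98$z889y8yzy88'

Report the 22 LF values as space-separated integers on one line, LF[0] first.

Answer: 1 17 8 18 19 9 10 13 11 2 0 20 3 4 12 14 5 15 21 16 6 7

Derivation:
Char counts: '$':1, '8':7, '9':5, 'y':4, 'z':5
C (first-col start): C('$')=0, C('8')=1, C('9')=8, C('y')=13, C('z')=17
L[0]='8': occ=0, LF[0]=C('8')+0=1+0=1
L[1]='z': occ=0, LF[1]=C('z')+0=17+0=17
L[2]='9': occ=0, LF[2]=C('9')+0=8+0=8
L[3]='z': occ=1, LF[3]=C('z')+1=17+1=18
L[4]='z': occ=2, LF[4]=C('z')+2=17+2=19
L[5]='9': occ=1, LF[5]=C('9')+1=8+1=9
L[6]='9': occ=2, LF[6]=C('9')+2=8+2=10
L[7]='y': occ=0, LF[7]=C('y')+0=13+0=13
L[8]='9': occ=3, LF[8]=C('9')+3=8+3=11
L[9]='8': occ=1, LF[9]=C('8')+1=1+1=2
L[10]='$': occ=0, LF[10]=C('$')+0=0+0=0
L[11]='z': occ=3, LF[11]=C('z')+3=17+3=20
L[12]='8': occ=2, LF[12]=C('8')+2=1+2=3
L[13]='8': occ=3, LF[13]=C('8')+3=1+3=4
L[14]='9': occ=4, LF[14]=C('9')+4=8+4=12
L[15]='y': occ=1, LF[15]=C('y')+1=13+1=14
L[16]='8': occ=4, LF[16]=C('8')+4=1+4=5
L[17]='y': occ=2, LF[17]=C('y')+2=13+2=15
L[18]='z': occ=4, LF[18]=C('z')+4=17+4=21
L[19]='y': occ=3, LF[19]=C('y')+3=13+3=16
L[20]='8': occ=5, LF[20]=C('8')+5=1+5=6
L[21]='8': occ=6, LF[21]=C('8')+6=1+6=7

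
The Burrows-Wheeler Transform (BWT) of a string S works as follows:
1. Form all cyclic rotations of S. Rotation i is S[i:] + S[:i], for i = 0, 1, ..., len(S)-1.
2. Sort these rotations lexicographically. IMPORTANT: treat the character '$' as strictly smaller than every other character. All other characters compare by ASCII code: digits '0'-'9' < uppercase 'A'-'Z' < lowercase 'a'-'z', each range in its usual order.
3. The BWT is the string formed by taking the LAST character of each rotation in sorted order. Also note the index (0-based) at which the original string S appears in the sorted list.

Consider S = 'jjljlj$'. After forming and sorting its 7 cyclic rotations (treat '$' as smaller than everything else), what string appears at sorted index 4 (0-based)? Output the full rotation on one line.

Answer: jljlj$j

Derivation:
All 7 rotations (rotation i = S[i:]+S[:i]):
  rot[0] = jjljlj$
  rot[1] = jljlj$j
  rot[2] = ljlj$jj
  rot[3] = jlj$jjl
  rot[4] = lj$jjlj
  rot[5] = j$jjljl
  rot[6] = $jjljlj
Sorted (with $ < everything):
  sorted[0] = $jjljlj
  sorted[1] = j$jjljl
  sorted[2] = jjljlj$
  sorted[3] = jlj$jjl
  sorted[4] = jljlj$j
  sorted[5] = lj$jjlj
  sorted[6] = ljlj$jj
sorted[4] = jljlj$j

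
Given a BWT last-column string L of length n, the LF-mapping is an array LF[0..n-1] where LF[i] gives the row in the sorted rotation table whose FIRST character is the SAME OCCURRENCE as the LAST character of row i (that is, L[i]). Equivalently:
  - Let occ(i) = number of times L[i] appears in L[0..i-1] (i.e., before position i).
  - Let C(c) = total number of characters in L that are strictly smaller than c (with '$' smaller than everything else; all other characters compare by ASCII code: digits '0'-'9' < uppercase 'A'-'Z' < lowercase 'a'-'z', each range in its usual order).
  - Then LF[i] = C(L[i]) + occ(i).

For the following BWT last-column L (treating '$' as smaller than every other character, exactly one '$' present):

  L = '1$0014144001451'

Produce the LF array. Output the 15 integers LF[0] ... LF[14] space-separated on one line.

Char counts: '$':1, '0':4, '1':5, '4':4, '5':1
C (first-col start): C('$')=0, C('0')=1, C('1')=5, C('4')=10, C('5')=14
L[0]='1': occ=0, LF[0]=C('1')+0=5+0=5
L[1]='$': occ=0, LF[1]=C('$')+0=0+0=0
L[2]='0': occ=0, LF[2]=C('0')+0=1+0=1
L[3]='0': occ=1, LF[3]=C('0')+1=1+1=2
L[4]='1': occ=1, LF[4]=C('1')+1=5+1=6
L[5]='4': occ=0, LF[5]=C('4')+0=10+0=10
L[6]='1': occ=2, LF[6]=C('1')+2=5+2=7
L[7]='4': occ=1, LF[7]=C('4')+1=10+1=11
L[8]='4': occ=2, LF[8]=C('4')+2=10+2=12
L[9]='0': occ=2, LF[9]=C('0')+2=1+2=3
L[10]='0': occ=3, LF[10]=C('0')+3=1+3=4
L[11]='1': occ=3, LF[11]=C('1')+3=5+3=8
L[12]='4': occ=3, LF[12]=C('4')+3=10+3=13
L[13]='5': occ=0, LF[13]=C('5')+0=14+0=14
L[14]='1': occ=4, LF[14]=C('1')+4=5+4=9

Answer: 5 0 1 2 6 10 7 11 12 3 4 8 13 14 9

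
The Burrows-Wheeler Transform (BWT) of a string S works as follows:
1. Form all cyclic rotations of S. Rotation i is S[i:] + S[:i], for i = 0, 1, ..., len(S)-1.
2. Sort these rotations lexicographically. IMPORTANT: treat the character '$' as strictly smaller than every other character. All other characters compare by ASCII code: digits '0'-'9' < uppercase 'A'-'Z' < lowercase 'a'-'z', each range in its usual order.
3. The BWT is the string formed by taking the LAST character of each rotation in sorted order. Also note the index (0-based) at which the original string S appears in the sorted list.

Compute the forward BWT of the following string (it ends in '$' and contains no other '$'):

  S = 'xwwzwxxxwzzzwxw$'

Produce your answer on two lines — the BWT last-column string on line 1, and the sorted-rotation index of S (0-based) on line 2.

Answer: wxxzzwxw$xxwzwzw
8

Derivation:
All 16 rotations (rotation i = S[i:]+S[:i]):
  rot[0] = xwwzwxxxwzzzwxw$
  rot[1] = wwzwxxxwzzzwxw$x
  rot[2] = wzwxxxwzzzwxw$xw
  rot[3] = zwxxxwzzzwxw$xww
  rot[4] = wxxxwzzzwxw$xwwz
  rot[5] = xxxwzzzwxw$xwwzw
  rot[6] = xxwzzzwxw$xwwzwx
  rot[7] = xwzzzwxw$xwwzwxx
  rot[8] = wzzzwxw$xwwzwxxx
  rot[9] = zzzwxw$xwwzwxxxw
  rot[10] = zzwxw$xwwzwxxxwz
  rot[11] = zwxw$xwwzwxxxwzz
  rot[12] = wxw$xwwzwxxxwzzz
  rot[13] = xw$xwwzwxxxwzzzw
  rot[14] = w$xwwzwxxxwzzzwx
  rot[15] = $xwwzwxxxwzzzwxw
Sorted (with $ < everything):
  sorted[0] = $xwwzwxxxwzzzwxw  (last char: 'w')
  sorted[1] = w$xwwzwxxxwzzzwx  (last char: 'x')
  sorted[2] = wwzwxxxwzzzwxw$x  (last char: 'x')
  sorted[3] = wxw$xwwzwxxxwzzz  (last char: 'z')
  sorted[4] = wxxxwzzzwxw$xwwz  (last char: 'z')
  sorted[5] = wzwxxxwzzzwxw$xw  (last char: 'w')
  sorted[6] = wzzzwxw$xwwzwxxx  (last char: 'x')
  sorted[7] = xw$xwwzwxxxwzzzw  (last char: 'w')
  sorted[8] = xwwzwxxxwzzzwxw$  (last char: '$')
  sorted[9] = xwzzzwxw$xwwzwxx  (last char: 'x')
  sorted[10] = xxwzzzwxw$xwwzwx  (last char: 'x')
  sorted[11] = xxxwzzzwxw$xwwzw  (last char: 'w')
  sorted[12] = zwxw$xwwzwxxxwzz  (last char: 'z')
  sorted[13] = zwxxxwzzzwxw$xww  (last char: 'w')
  sorted[14] = zzwxw$xwwzwxxxwz  (last char: 'z')
  sorted[15] = zzzwxw$xwwzwxxxw  (last char: 'w')
Last column: wxxzzwxw$xxwzwzw
Original string S is at sorted index 8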